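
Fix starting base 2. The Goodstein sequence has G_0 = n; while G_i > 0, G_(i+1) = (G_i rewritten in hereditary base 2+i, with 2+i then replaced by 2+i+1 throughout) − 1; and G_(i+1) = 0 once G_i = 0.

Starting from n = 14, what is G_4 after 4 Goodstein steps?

326591

G_0=14  [base 2] 2^(2 + 1) + 2^2 + 2  →[2↦3]→  3^(3 + 1) + 3^3 + 3 = 111  −1 ⇒ G_1=110
G_1=110  [base 3] 3^(3 + 1) + 3^3 + 2  →[3↦4]→  4^(4 + 1) + 4^4 + 2 = 1282  −1 ⇒ G_2=1281
G_2=1281  [base 4] 4^(4 + 1) + 4^4 + 1  →[4↦5]→  5^(5 + 1) + 5^5 + 1 = 18751  −1 ⇒ G_3=18750
G_3=18750  [base 5] 5^(5 + 1) + 5^5  →[5↦6]→  6^(6 + 1) + 6^6 = 326592  −1 ⇒ G_4=326591
G_4=326591  [base 6] 6^(6 + 1) + 5·6^5 + 5·6^4 + 5·6^3 + 5·6^2 + 5·6 + 5  →[6↦7]→  7^(7 + 1) + 5·7^5 + 5·7^4 + 5·7^3 + 5·7^2 + 5·7 + 5 = 5862841  −1 ⇒ G_5=5862840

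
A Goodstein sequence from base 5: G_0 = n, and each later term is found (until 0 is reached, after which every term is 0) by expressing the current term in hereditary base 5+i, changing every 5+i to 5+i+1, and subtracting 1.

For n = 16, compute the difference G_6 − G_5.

[0] 16 ≡ 3·5 + 1 (base 5). Lift 6: 19. −1: 18.
[1] 18 ≡ 3·6 (base 6). Lift 7: 21. −1: 20.
[2] 20 ≡ 2·7 + 6 (base 7). Lift 8: 22. −1: 21.
[3] 21 ≡ 2·8 + 5 (base 8). Lift 9: 23. −1: 22.
[4] 22 ≡ 2·9 + 4 (base 9). Lift 10: 24. −1: 23.
[5] 23 ≡ 2·10 + 3 (base 10). Lift 11: 25. −1: 24.

1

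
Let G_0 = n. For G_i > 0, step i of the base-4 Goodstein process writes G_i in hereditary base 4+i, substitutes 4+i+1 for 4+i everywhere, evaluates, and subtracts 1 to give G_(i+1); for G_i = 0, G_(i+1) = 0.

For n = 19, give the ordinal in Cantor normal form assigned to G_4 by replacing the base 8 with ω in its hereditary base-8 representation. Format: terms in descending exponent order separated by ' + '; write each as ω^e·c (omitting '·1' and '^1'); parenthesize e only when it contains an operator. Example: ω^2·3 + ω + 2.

i=0: 19 = 4^2 + 3 (b=4); 4→5: 5^2 + 3 = 28; 28−1 = 27
i=1: 27 = 5^2 + 2 (b=5); 5→6: 6^2 + 2 = 38; 38−1 = 37
i=2: 37 = 6^2 + 1 (b=6); 6→7: 7^2 + 1 = 50; 50−1 = 49
i=3: 49 = 7^2 (b=7); 7→8: 8^2 = 64; 64−1 = 63

ω·7 + 7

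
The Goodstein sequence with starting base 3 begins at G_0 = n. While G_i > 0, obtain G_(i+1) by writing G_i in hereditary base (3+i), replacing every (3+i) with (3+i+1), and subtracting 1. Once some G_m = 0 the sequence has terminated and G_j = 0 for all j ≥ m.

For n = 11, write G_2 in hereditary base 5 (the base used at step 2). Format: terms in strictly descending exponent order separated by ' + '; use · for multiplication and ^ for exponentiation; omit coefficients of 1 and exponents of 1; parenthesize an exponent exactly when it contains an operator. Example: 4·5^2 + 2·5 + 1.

11 —HB3→ 3^2 + 2 —bump→ 4^2 + 2 = 18 —(−1)→ 17
17 —HB4→ 4^2 + 1 —bump→ 5^2 + 1 = 26 —(−1)→ 25
25 —HB5→ 5^2 —bump→ 6^2 = 36 —(−1)→ 35

5^2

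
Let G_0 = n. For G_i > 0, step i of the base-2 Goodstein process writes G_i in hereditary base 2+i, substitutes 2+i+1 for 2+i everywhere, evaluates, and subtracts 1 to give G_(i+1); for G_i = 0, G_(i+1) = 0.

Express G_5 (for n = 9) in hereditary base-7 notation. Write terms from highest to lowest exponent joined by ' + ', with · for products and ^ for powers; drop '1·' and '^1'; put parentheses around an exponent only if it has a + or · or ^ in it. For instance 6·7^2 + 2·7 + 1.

3·7^7 + 3·7^3 + 3·7^2 + 3·7

G_0 = 9. HB_2(9) = 2^(2 + 1) + 1. Bump = 82. G_1 = 81.
G_1 = 81. HB_3(81) = 3^(3 + 1). Bump = 1024. G_2 = 1023.
G_2 = 1023. HB_4(1023) = 3·4^4 + 3·4^3 + 3·4^2 + 3·4 + 3. Bump = 9843. G_3 = 9842.
G_3 = 9842. HB_5(9842) = 3·5^5 + 3·5^3 + 3·5^2 + 3·5 + 2. Bump = 140744. G_4 = 140743.
G_4 = 140743. HB_6(140743) = 3·6^6 + 3·6^3 + 3·6^2 + 3·6 + 1. Bump = 2471827. G_5 = 2471826.
G_5 = 2471826. HB_7(2471826) = 3·7^7 + 3·7^3 + 3·7^2 + 3·7. Bump = 50333400. G_6 = 50333399.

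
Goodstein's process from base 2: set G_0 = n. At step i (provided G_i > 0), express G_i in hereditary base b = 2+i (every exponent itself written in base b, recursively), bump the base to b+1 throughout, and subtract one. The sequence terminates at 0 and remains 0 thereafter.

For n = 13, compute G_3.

step 0: 13 = 2^(2 + 1) + 2^2 + 1; sub 3 for 2: 3^(3 + 1) + 3^3 + 1; = 109; G_1 = 109−1 = 108
step 1: 108 = 3^(3 + 1) + 3^3; sub 4 for 3: 4^(4 + 1) + 4^4; = 1280; G_2 = 1280−1 = 1279
step 2: 1279 = 4^(4 + 1) + 3·4^3 + 3·4^2 + 3·4 + 3; sub 5 for 4: 5^(5 + 1) + 3·5^3 + 3·5^2 + 3·5 + 3; = 16093; G_3 = 16093−1 = 16092

16092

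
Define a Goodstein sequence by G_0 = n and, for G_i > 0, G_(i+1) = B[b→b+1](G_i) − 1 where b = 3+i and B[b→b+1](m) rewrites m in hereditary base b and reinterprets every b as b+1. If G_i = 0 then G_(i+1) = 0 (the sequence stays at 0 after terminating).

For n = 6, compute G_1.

(0) 6|_3 = 2·3 ↦ 2·4|_4 = 8 ⇒ 7
(1) 7|_4 = 4 + 3 ↦ 5 + 3|_5 = 8 ⇒ 7

7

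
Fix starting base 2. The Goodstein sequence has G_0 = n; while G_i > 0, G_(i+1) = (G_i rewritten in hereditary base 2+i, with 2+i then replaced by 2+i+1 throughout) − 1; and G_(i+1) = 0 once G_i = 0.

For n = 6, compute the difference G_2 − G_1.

step 0: 6 = 2^2 + 2; sub 3 for 2: 3^3 + 3; = 30; G_1 = 30−1 = 29
step 1: 29 = 3^3 + 2; sub 4 for 3: 4^4 + 2; = 258; G_2 = 258−1 = 257

228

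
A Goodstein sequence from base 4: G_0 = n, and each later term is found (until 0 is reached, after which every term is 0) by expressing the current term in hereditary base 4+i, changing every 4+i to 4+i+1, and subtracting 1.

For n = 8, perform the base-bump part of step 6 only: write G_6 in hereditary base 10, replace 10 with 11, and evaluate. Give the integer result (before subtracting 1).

9

base 4: 8 = 2·4; at 5: 2·5 = 10; next = 9
base 5: 9 = 5 + 4; at 6: 6 + 4 = 10; next = 9
base 6: 9 = 6 + 3; at 7: 7 + 3 = 10; next = 9
base 7: 9 = 7 + 2; at 8: 8 + 2 = 10; next = 9
base 8: 9 = 8 + 1; at 9: 9 + 1 = 10; next = 9
base 9: 9 = 9; at 10: 10 = 10; next = 9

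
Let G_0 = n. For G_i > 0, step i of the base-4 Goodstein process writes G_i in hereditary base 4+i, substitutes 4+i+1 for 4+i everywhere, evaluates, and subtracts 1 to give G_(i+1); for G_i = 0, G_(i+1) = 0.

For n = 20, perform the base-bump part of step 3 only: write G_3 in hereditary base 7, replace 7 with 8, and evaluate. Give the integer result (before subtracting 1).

i=0: 20 = 4^2 + 4 (b=4); 4→5: 5^2 + 5 = 30; 30−1 = 29
i=1: 29 = 5^2 + 4 (b=5); 5→6: 6^2 + 4 = 40; 40−1 = 39
i=2: 39 = 6^2 + 3 (b=6); 6→7: 7^2 + 3 = 52; 52−1 = 51
i=3: 51 = 7^2 + 2 (b=7); 7→8: 8^2 + 2 = 66; 66−1 = 65

66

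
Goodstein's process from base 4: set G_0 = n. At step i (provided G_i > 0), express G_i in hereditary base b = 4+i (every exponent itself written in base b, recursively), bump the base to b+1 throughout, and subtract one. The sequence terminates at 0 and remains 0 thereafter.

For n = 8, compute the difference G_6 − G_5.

0

(0) 8|_4 = 2·4 ↦ 2·5|_5 = 10 ⇒ 9
(1) 9|_5 = 5 + 4 ↦ 6 + 4|_6 = 10 ⇒ 9
(2) 9|_6 = 6 + 3 ↦ 7 + 3|_7 = 10 ⇒ 9
(3) 9|_7 = 7 + 2 ↦ 8 + 2|_8 = 10 ⇒ 9
(4) 9|_8 = 8 + 1 ↦ 9 + 1|_9 = 10 ⇒ 9
(5) 9|_9 = 9 ↦ 10|_10 = 10 ⇒ 9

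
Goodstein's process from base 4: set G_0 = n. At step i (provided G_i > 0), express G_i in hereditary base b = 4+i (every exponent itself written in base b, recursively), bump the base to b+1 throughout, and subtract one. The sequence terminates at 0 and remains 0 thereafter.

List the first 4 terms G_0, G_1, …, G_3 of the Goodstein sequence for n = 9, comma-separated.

G_0 = 9. HB_4(9) = 2·4 + 1. Bump = 11. G_1 = 10.
G_1 = 10. HB_5(10) = 2·5. Bump = 12. G_2 = 11.
G_2 = 11. HB_6(11) = 6 + 5. Bump = 12. G_3 = 11.

9, 10, 11, 11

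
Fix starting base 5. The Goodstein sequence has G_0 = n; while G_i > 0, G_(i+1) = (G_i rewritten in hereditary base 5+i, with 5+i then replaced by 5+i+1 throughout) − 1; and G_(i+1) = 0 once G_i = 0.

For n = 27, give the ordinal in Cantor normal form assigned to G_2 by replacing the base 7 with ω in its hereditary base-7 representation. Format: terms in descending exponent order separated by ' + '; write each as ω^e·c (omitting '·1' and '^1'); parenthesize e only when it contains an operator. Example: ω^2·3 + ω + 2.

27 —HB5→ 5^2 + 2 —bump→ 6^2 + 2 = 38 —(−1)→ 37
37 —HB6→ 6^2 + 1 —bump→ 7^2 + 1 = 50 —(−1)→ 49
49 —HB7→ 7^2 —bump→ 8^2 = 64 —(−1)→ 63

ω^2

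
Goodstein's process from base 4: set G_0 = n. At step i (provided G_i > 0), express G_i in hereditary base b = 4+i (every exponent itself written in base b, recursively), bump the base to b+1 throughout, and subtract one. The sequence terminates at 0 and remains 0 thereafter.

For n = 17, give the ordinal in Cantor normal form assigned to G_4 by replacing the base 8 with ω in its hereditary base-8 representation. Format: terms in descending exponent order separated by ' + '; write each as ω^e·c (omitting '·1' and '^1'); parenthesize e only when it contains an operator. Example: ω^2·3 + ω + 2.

i=0: 17 = 4^2 + 1 (b=4); 4→5: 5^2 + 1 = 26; 26−1 = 25
i=1: 25 = 5^2 (b=5); 5→6: 6^2 = 36; 36−1 = 35
i=2: 35 = 5·6 + 5 (b=6); 6→7: 5·7 + 5 = 40; 40−1 = 39
i=3: 39 = 5·7 + 4 (b=7); 7→8: 5·8 + 4 = 44; 44−1 = 43
i=4: 43 = 5·8 + 3 (b=8); 8→9: 5·9 + 3 = 48; 48−1 = 47

ω·5 + 3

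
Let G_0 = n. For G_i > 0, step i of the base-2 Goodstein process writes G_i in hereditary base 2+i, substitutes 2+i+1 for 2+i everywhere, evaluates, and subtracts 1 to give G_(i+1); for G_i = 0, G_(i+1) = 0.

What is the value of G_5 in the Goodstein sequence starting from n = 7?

823543

7 —HB2→ 2^2 + 2 + 1 —bump→ 3^3 + 3 + 1 = 31 —(−1)→ 30
30 —HB3→ 3^3 + 3 —bump→ 4^4 + 4 = 260 —(−1)→ 259
259 —HB4→ 4^4 + 3 —bump→ 5^5 + 3 = 3128 —(−1)→ 3127
3127 —HB5→ 5^5 + 2 —bump→ 6^6 + 2 = 46658 —(−1)→ 46657
46657 —HB6→ 6^6 + 1 —bump→ 7^7 + 1 = 823544 —(−1)→ 823543
823543 —HB7→ 7^7 —bump→ 8^8 = 16777216 —(−1)→ 16777215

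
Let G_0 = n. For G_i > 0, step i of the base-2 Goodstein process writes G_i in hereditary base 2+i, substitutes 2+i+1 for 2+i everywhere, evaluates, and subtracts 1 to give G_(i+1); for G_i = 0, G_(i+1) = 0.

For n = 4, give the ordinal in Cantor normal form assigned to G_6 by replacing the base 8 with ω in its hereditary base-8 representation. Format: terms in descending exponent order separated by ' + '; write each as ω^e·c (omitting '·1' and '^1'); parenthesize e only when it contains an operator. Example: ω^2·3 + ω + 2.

ω^2·2 + ω + 3

G_0 = 4. HB_2(4) = 2^2. Bump = 27. G_1 = 26.
G_1 = 26. HB_3(26) = 2·3^2 + 2·3 + 2. Bump = 42. G_2 = 41.
G_2 = 41. HB_4(41) = 2·4^2 + 2·4 + 1. Bump = 61. G_3 = 60.
G_3 = 60. HB_5(60) = 2·5^2 + 2·5. Bump = 84. G_4 = 83.
G_4 = 83. HB_6(83) = 2·6^2 + 6 + 5. Bump = 110. G_5 = 109.
G_5 = 109. HB_7(109) = 2·7^2 + 7 + 4. Bump = 140. G_6 = 139.
G_6 = 139. HB_8(139) = 2·8^2 + 8 + 3. Bump = 174. G_7 = 173.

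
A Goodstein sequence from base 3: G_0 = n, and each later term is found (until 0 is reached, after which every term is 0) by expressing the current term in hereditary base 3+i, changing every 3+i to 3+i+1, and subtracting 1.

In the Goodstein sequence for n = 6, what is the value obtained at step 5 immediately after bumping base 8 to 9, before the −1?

7

[0] 6 ≡ 2·3 (base 3). Lift 4: 8. −1: 7.
[1] 7 ≡ 4 + 3 (base 4). Lift 5: 8. −1: 7.
[2] 7 ≡ 5 + 2 (base 5). Lift 6: 8. −1: 7.
[3] 7 ≡ 6 + 1 (base 6). Lift 7: 8. −1: 7.
[4] 7 ≡ 7 (base 7). Lift 8: 8. −1: 7.
[5] 7 ≡ 7 (base 8). Lift 9: 7. −1: 6.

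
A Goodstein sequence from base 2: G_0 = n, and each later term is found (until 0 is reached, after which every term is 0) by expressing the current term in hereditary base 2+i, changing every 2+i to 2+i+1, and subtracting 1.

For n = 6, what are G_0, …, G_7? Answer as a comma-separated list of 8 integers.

6, 29, 257, 3125, 46655, 98039, 187243, 332147

step 0: 6 = 2^2 + 2; sub 3 for 2: 3^3 + 3; = 30; G_1 = 30−1 = 29
step 1: 29 = 3^3 + 2; sub 4 for 3: 4^4 + 2; = 258; G_2 = 258−1 = 257
step 2: 257 = 4^4 + 1; sub 5 for 4: 5^5 + 1; = 3126; G_3 = 3126−1 = 3125
step 3: 3125 = 5^5; sub 6 for 5: 6^6; = 46656; G_4 = 46656−1 = 46655
step 4: 46655 = 5·6^5 + 5·6^4 + 5·6^3 + 5·6^2 + 5·6 + 5; sub 7 for 6: 5·7^5 + 5·7^4 + 5·7^3 + 5·7^2 + 5·7 + 5; = 98040; G_5 = 98040−1 = 98039
step 5: 98039 = 5·7^5 + 5·7^4 + 5·7^3 + 5·7^2 + 5·7 + 4; sub 8 for 7: 5·8^5 + 5·8^4 + 5·8^3 + 5·8^2 + 5·8 + 4; = 187244; G_6 = 187244−1 = 187243
step 6: 187243 = 5·8^5 + 5·8^4 + 5·8^3 + 5·8^2 + 5·8 + 3; sub 9 for 8: 5·9^5 + 5·9^4 + 5·9^3 + 5·9^2 + 5·9 + 3; = 332148; G_7 = 332148−1 = 332147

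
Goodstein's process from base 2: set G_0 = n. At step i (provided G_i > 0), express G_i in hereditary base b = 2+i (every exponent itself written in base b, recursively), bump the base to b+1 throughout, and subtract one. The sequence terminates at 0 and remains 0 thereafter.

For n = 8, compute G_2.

(0) 8|_2 = 2^(2 + 1) ↦ 3^(3 + 1)|_3 = 81 ⇒ 80
(1) 80|_3 = 2·3^3 + 2·3^2 + 2·3 + 2 ↦ 2·4^4 + 2·4^2 + 2·4 + 2|_4 = 554 ⇒ 553
(2) 553|_4 = 2·4^4 + 2·4^2 + 2·4 + 1 ↦ 2·5^5 + 2·5^2 + 2·5 + 1|_5 = 6311 ⇒ 6310

553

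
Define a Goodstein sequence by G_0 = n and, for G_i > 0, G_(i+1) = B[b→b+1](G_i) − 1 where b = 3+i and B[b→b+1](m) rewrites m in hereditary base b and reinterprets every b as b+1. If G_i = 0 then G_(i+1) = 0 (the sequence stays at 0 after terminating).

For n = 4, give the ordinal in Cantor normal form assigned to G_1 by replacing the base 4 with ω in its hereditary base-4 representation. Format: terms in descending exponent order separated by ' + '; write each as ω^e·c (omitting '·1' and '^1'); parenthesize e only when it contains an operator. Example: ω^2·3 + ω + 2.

ω

4 —HB3→ 3 + 1 —bump→ 4 + 1 = 5 —(−1)→ 4
4 —HB4→ 4 —bump→ 5 = 5 —(−1)→ 4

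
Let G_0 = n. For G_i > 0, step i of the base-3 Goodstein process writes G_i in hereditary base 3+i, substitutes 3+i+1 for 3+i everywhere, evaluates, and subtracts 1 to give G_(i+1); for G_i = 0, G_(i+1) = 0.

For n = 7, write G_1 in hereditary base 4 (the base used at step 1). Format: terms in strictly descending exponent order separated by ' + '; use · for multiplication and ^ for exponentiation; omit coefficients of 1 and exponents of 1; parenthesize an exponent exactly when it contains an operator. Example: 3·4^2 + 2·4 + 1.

7 —HB3→ 2·3 + 1 —bump→ 2·4 + 1 = 9 —(−1)→ 8
8 —HB4→ 2·4 —bump→ 2·5 = 10 —(−1)→ 9

2·4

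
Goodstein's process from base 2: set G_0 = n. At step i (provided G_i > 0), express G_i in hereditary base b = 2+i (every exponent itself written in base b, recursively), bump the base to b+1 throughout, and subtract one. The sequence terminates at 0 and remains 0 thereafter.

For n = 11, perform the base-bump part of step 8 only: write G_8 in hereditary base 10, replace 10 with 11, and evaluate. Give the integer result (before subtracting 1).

[0] 11 ≡ 2^(2 + 1) + 2 + 1 (base 2). Lift 3: 85. −1: 84.
[1] 84 ≡ 3^(3 + 1) + 3 (base 3). Lift 4: 1028. −1: 1027.
[2] 1027 ≡ 4^(4 + 1) + 3 (base 4). Lift 5: 15628. −1: 15627.
[3] 15627 ≡ 5^(5 + 1) + 2 (base 5). Lift 6: 279938. −1: 279937.
[4] 279937 ≡ 6^(6 + 1) + 1 (base 6). Lift 7: 5764802. −1: 5764801.
[5] 5764801 ≡ 7^(7 + 1) (base 7). Lift 8: 134217728. −1: 134217727.
[6] 134217727 ≡ 7·8^8 + 7·8^7 + 7·8^6 + 7·8^5 + 7·8^4 + 7·8^3 + 7·8^2 + 7·8 + 7 (base 8). Lift 9: 2749609303. −1: 2749609302.
[7] 2749609302 ≡ 7·9^9 + 7·9^7 + 7·9^6 + 7·9^5 + 7·9^4 + 7·9^3 + 7·9^2 + 7·9 + 6 (base 9). Lift 10: 70077777776. −1: 70077777775.

1997331745491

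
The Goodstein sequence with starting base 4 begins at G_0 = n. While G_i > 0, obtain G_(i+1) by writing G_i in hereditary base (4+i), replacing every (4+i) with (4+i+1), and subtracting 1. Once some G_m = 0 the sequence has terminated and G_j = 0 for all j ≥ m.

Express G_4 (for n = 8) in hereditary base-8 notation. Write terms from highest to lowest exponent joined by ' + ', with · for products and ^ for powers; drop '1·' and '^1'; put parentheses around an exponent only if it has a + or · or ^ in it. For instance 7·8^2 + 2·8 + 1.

8 + 1

G_0=8  [base 4] 2·4  →[4↦5]→  2·5 = 10  −1 ⇒ G_1=9
G_1=9  [base 5] 5 + 4  →[5↦6]→  6 + 4 = 10  −1 ⇒ G_2=9
G_2=9  [base 6] 6 + 3  →[6↦7]→  7 + 3 = 10  −1 ⇒ G_3=9
G_3=9  [base 7] 7 + 2  →[7↦8]→  8 + 2 = 10  −1 ⇒ G_4=9
G_4=9  [base 8] 8 + 1  →[8↦9]→  9 + 1 = 10  −1 ⇒ G_5=9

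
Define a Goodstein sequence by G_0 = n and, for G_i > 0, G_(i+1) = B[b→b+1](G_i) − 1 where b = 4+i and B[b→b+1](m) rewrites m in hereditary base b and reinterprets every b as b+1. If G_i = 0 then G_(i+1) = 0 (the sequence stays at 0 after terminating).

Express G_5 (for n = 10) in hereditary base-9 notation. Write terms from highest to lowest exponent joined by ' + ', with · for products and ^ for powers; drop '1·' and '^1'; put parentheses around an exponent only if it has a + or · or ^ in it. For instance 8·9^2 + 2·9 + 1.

9 + 4

[0] 10 ≡ 2·4 + 2 (base 4). Lift 5: 12. −1: 11.
[1] 11 ≡ 2·5 + 1 (base 5). Lift 6: 13. −1: 12.
[2] 12 ≡ 2·6 (base 6). Lift 7: 14. −1: 13.
[3] 13 ≡ 7 + 6 (base 7). Lift 8: 14. −1: 13.
[4] 13 ≡ 8 + 5 (base 8). Lift 9: 14. −1: 13.
[5] 13 ≡ 9 + 4 (base 9). Lift 10: 14. −1: 13.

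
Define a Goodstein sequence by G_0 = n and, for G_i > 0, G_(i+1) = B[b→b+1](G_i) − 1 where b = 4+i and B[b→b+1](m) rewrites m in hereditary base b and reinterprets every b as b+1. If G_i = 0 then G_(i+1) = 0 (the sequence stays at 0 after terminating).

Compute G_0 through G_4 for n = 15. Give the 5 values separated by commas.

15, 17, 19, 21, 23

[0] 15 ≡ 3·4 + 3 (base 4). Lift 5: 18. −1: 17.
[1] 17 ≡ 3·5 + 2 (base 5). Lift 6: 20. −1: 19.
[2] 19 ≡ 3·6 + 1 (base 6). Lift 7: 22. −1: 21.
[3] 21 ≡ 3·7 (base 7). Lift 8: 24. −1: 23.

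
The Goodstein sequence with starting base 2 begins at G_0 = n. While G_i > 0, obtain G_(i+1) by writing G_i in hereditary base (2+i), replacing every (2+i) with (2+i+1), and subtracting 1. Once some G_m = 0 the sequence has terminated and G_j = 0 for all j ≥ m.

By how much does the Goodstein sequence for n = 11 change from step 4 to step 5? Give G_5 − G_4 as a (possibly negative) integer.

5484864

G_0=11  [base 2] 2^(2 + 1) + 2 + 1  →[2↦3]→  3^(3 + 1) + 3 + 1 = 85  −1 ⇒ G_1=84
G_1=84  [base 3] 3^(3 + 1) + 3  →[3↦4]→  4^(4 + 1) + 4 = 1028  −1 ⇒ G_2=1027
G_2=1027  [base 4] 4^(4 + 1) + 3  →[4↦5]→  5^(5 + 1) + 3 = 15628  −1 ⇒ G_3=15627
G_3=15627  [base 5] 5^(5 + 1) + 2  →[5↦6]→  6^(6 + 1) + 2 = 279938  −1 ⇒ G_4=279937
G_4=279937  [base 6] 6^(6 + 1) + 1  →[6↦7]→  7^(7 + 1) + 1 = 5764802  −1 ⇒ G_5=5764801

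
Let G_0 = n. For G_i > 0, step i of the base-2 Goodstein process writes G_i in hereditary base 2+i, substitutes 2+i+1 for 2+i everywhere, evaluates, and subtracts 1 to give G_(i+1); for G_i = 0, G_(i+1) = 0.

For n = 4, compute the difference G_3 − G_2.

(0) 4|_2 = 2^2 ↦ 3^3|_3 = 27 ⇒ 26
(1) 26|_3 = 2·3^2 + 2·3 + 2 ↦ 2·4^2 + 2·4 + 2|_4 = 42 ⇒ 41
(2) 41|_4 = 2·4^2 + 2·4 + 1 ↦ 2·5^2 + 2·5 + 1|_5 = 61 ⇒ 60

19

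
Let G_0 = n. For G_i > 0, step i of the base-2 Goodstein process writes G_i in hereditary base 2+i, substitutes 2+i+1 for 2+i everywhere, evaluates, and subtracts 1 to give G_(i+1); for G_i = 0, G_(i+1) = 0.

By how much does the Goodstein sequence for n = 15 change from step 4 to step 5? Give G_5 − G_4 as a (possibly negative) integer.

G_0=15  [base 2] 2^(2 + 1) + 2^2 + 2 + 1  →[2↦3]→  3^(3 + 1) + 3^3 + 3 + 1 = 112  −1 ⇒ G_1=111
G_1=111  [base 3] 3^(3 + 1) + 3^3 + 3  →[3↦4]→  4^(4 + 1) + 4^4 + 4 = 1284  −1 ⇒ G_2=1283
G_2=1283  [base 4] 4^(4 + 1) + 4^4 + 3  →[4↦5]→  5^(5 + 1) + 5^5 + 3 = 18753  −1 ⇒ G_3=18752
G_3=18752  [base 5] 5^(5 + 1) + 5^5 + 2  →[5↦6]→  6^(6 + 1) + 6^6 + 2 = 326594  −1 ⇒ G_4=326593
G_4=326593  [base 6] 6^(6 + 1) + 6^6 + 1  →[6↦7]→  7^(7 + 1) + 7^7 + 1 = 6588345  −1 ⇒ G_5=6588344

6261751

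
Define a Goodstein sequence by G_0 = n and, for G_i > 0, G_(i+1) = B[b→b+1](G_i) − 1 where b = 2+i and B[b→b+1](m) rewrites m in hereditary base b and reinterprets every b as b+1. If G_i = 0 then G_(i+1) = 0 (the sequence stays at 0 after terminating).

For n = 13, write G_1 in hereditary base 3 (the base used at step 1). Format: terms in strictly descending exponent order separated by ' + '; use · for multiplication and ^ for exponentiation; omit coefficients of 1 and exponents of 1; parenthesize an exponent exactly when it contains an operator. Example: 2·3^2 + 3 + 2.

i=0: 13 = 2^(2 + 1) + 2^2 + 1 (b=2); 2→3: 3^(3 + 1) + 3^3 + 1 = 109; 109−1 = 108
i=1: 108 = 3^(3 + 1) + 3^3 (b=3); 3→4: 4^(4 + 1) + 4^4 = 1280; 1280−1 = 1279

3^(3 + 1) + 3^3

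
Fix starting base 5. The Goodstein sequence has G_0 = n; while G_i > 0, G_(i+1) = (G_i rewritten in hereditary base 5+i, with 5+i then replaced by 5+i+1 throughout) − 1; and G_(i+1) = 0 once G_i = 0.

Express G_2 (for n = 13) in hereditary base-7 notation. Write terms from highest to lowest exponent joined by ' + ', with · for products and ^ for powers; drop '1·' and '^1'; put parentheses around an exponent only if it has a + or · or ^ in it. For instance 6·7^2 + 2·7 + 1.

2·7 + 1

G_0=13  [base 5] 2·5 + 3  →[5↦6]→  2·6 + 3 = 15  −1 ⇒ G_1=14
G_1=14  [base 6] 2·6 + 2  →[6↦7]→  2·7 + 2 = 16  −1 ⇒ G_2=15
G_2=15  [base 7] 2·7 + 1  →[7↦8]→  2·8 + 1 = 17  −1 ⇒ G_3=16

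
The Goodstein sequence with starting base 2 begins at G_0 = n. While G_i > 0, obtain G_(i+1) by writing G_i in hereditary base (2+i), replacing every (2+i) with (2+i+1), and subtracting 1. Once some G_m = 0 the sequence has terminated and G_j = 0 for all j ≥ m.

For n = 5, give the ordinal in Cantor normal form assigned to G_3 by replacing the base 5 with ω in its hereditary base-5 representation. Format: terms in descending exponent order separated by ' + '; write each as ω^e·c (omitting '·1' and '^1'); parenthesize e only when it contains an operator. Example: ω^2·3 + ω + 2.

G_0=5  [base 2] 2^2 + 1  →[2↦3]→  3^3 + 1 = 28  −1 ⇒ G_1=27
G_1=27  [base 3] 3^3  →[3↦4]→  4^4 = 256  −1 ⇒ G_2=255
G_2=255  [base 4] 3·4^3 + 3·4^2 + 3·4 + 3  →[4↦5]→  3·5^3 + 3·5^2 + 3·5 + 3 = 468  −1 ⇒ G_3=467
G_3=467  [base 5] 3·5^3 + 3·5^2 + 3·5 + 2  →[5↦6]→  3·6^3 + 3·6^2 + 3·6 + 2 = 776  −1 ⇒ G_4=775

ω^3·3 + ω^2·3 + ω·3 + 2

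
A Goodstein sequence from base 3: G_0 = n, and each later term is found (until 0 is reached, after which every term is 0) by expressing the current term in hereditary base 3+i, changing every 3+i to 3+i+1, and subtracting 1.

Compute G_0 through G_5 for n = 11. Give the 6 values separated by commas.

11, 17, 25, 35, 39, 43

i=0: 11 = 3^2 + 2 (b=3); 3→4: 4^2 + 2 = 18; 18−1 = 17
i=1: 17 = 4^2 + 1 (b=4); 4→5: 5^2 + 1 = 26; 26−1 = 25
i=2: 25 = 5^2 (b=5); 5→6: 6^2 = 36; 36−1 = 35
i=3: 35 = 5·6 + 5 (b=6); 6→7: 5·7 + 5 = 40; 40−1 = 39
i=4: 39 = 5·7 + 4 (b=7); 7→8: 5·8 + 4 = 44; 44−1 = 43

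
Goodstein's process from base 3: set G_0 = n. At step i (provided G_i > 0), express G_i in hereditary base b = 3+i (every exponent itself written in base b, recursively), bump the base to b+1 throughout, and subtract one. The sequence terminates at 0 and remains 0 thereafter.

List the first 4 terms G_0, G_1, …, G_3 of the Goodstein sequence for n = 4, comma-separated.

[0] 4 ≡ 3 + 1 (base 3). Lift 4: 5. −1: 4.
[1] 4 ≡ 4 (base 4). Lift 5: 5. −1: 4.
[2] 4 ≡ 4 (base 5). Lift 6: 4. −1: 3.

4, 4, 4, 3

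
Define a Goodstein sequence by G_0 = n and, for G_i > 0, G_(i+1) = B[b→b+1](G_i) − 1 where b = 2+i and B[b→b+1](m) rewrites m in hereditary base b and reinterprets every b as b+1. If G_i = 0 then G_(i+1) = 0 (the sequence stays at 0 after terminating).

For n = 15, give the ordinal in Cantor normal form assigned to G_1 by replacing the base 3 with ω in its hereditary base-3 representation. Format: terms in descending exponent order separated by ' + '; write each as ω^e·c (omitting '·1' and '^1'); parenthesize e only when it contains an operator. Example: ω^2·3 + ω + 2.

ω^(ω + 1) + ω^ω + ω

base 2: 15 = 2^(2 + 1) + 2^2 + 2 + 1; at 3: 3^(3 + 1) + 3^3 + 3 + 1 = 112; next = 111
base 3: 111 = 3^(3 + 1) + 3^3 + 3; at 4: 4^(4 + 1) + 4^4 + 4 = 1284; next = 1283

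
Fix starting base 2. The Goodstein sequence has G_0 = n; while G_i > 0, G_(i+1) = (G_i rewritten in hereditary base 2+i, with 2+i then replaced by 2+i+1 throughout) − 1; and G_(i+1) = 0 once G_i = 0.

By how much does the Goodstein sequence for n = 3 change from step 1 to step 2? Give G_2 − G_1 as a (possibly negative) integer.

G_0=3  [base 2] 2 + 1  →[2↦3]→  3 + 1 = 4  −1 ⇒ G_1=3
G_1=3  [base 3] 3  →[3↦4]→  4 = 4  −1 ⇒ G_2=3

0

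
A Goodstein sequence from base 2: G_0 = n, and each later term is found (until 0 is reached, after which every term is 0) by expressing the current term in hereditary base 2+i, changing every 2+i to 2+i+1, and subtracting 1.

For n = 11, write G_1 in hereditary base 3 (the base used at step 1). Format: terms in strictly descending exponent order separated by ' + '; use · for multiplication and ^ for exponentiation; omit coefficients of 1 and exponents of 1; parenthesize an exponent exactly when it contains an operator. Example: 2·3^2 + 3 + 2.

3^(3 + 1) + 3

G_0=11  [base 2] 2^(2 + 1) + 2 + 1  →[2↦3]→  3^(3 + 1) + 3 + 1 = 85  −1 ⇒ G_1=84
G_1=84  [base 3] 3^(3 + 1) + 3  →[3↦4]→  4^(4 + 1) + 4 = 1028  −1 ⇒ G_2=1027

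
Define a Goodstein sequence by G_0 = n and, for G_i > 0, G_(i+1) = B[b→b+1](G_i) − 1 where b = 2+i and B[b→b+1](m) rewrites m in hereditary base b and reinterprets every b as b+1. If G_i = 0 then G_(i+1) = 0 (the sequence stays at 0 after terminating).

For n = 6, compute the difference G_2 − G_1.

228

step 0: 6 = 2^2 + 2; sub 3 for 2: 3^3 + 3; = 30; G_1 = 30−1 = 29
step 1: 29 = 3^3 + 2; sub 4 for 3: 4^4 + 2; = 258; G_2 = 258−1 = 257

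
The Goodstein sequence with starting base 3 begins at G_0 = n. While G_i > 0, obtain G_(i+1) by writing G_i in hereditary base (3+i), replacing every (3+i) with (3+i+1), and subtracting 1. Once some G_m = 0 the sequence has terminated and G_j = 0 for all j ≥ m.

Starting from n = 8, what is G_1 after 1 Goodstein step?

9

[0] 8 ≡ 2·3 + 2 (base 3). Lift 4: 10. −1: 9.
[1] 9 ≡ 2·4 + 1 (base 4). Lift 5: 11. −1: 10.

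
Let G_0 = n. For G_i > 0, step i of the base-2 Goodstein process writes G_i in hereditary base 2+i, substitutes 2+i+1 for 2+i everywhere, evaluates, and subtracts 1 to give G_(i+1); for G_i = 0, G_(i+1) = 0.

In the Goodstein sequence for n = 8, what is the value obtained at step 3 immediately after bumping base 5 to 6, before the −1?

93396

G_0 = 8. HB_2(8) = 2^(2 + 1). Bump = 81. G_1 = 80.
G_1 = 80. HB_3(80) = 2·3^3 + 2·3^2 + 2·3 + 2. Bump = 554. G_2 = 553.
G_2 = 553. HB_4(553) = 2·4^4 + 2·4^2 + 2·4 + 1. Bump = 6311. G_3 = 6310.
G_3 = 6310. HB_5(6310) = 2·5^5 + 2·5^2 + 2·5. Bump = 93396. G_4 = 93395.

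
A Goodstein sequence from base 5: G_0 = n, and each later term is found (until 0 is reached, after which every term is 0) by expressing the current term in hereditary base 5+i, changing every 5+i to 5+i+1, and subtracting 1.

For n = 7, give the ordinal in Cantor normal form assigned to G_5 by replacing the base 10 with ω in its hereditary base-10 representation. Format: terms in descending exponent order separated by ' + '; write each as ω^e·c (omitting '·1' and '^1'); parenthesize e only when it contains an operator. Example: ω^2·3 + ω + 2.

i=0: 7 = 5 + 2 (b=5); 5→6: 6 + 2 = 8; 8−1 = 7
i=1: 7 = 6 + 1 (b=6); 6→7: 7 + 1 = 8; 8−1 = 7
i=2: 7 = 7 (b=7); 7→8: 8 = 8; 8−1 = 7
i=3: 7 = 7 (b=8); 8→9: 7 = 7; 7−1 = 6
i=4: 6 = 6 (b=9); 9→10: 6 = 6; 6−1 = 5

5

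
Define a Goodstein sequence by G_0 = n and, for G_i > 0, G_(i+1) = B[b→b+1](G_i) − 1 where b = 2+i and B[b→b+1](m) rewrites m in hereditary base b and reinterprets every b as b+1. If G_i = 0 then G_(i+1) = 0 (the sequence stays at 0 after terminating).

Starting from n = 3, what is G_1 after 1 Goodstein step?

3

(0) 3|_2 = 2 + 1 ↦ 3 + 1|_3 = 4 ⇒ 3
(1) 3|_3 = 3 ↦ 4|_4 = 4 ⇒ 3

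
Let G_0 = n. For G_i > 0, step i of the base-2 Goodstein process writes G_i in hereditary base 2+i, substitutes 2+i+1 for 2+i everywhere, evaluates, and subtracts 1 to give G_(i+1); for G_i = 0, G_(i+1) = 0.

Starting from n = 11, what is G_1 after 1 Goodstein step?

step 0: 11 = 2^(2 + 1) + 2 + 1; sub 3 for 2: 3^(3 + 1) + 3 + 1; = 85; G_1 = 85−1 = 84
step 1: 84 = 3^(3 + 1) + 3; sub 4 for 3: 4^(4 + 1) + 4; = 1028; G_2 = 1028−1 = 1027

84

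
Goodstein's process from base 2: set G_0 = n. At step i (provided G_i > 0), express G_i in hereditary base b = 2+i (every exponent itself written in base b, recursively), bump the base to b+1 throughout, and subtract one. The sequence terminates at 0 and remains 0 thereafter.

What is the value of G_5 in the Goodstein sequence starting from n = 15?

[0] 15 ≡ 2^(2 + 1) + 2^2 + 2 + 1 (base 2). Lift 3: 112. −1: 111.
[1] 111 ≡ 3^(3 + 1) + 3^3 + 3 (base 3). Lift 4: 1284. −1: 1283.
[2] 1283 ≡ 4^(4 + 1) + 4^4 + 3 (base 4). Lift 5: 18753. −1: 18752.
[3] 18752 ≡ 5^(5 + 1) + 5^5 + 2 (base 5). Lift 6: 326594. −1: 326593.
[4] 326593 ≡ 6^(6 + 1) + 6^6 + 1 (base 6). Lift 7: 6588345. −1: 6588344.
[5] 6588344 ≡ 7^(7 + 1) + 7^7 (base 7). Lift 8: 150994944. −1: 150994943.

6588344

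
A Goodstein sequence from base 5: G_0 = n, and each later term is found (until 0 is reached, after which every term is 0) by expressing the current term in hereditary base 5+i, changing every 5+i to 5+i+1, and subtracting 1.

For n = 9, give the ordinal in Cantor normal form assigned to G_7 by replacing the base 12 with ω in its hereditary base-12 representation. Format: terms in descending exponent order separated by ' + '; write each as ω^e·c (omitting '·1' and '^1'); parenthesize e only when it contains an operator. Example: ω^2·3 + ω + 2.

7

[0] 9 ≡ 5 + 4 (base 5). Lift 6: 10. −1: 9.
[1] 9 ≡ 6 + 3 (base 6). Lift 7: 10. −1: 9.
[2] 9 ≡ 7 + 2 (base 7). Lift 8: 10. −1: 9.
[3] 9 ≡ 8 + 1 (base 8). Lift 9: 10. −1: 9.
[4] 9 ≡ 9 (base 9). Lift 10: 10. −1: 9.
[5] 9 ≡ 9 (base 10). Lift 11: 9. −1: 8.
[6] 8 ≡ 8 (base 11). Lift 12: 8. −1: 7.
[7] 7 ≡ 7 (base 12). Lift 13: 7. −1: 6.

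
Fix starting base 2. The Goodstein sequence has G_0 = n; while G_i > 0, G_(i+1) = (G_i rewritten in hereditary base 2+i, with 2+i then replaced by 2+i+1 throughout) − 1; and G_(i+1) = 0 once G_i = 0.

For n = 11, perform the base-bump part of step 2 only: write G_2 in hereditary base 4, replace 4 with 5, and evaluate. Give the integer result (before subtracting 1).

15628

(0) 11|_2 = 2^(2 + 1) + 2 + 1 ↦ 3^(3 + 1) + 3 + 1|_3 = 85 ⇒ 84
(1) 84|_3 = 3^(3 + 1) + 3 ↦ 4^(4 + 1) + 4|_4 = 1028 ⇒ 1027
(2) 1027|_4 = 4^(4 + 1) + 3 ↦ 5^(5 + 1) + 3|_5 = 15628 ⇒ 15627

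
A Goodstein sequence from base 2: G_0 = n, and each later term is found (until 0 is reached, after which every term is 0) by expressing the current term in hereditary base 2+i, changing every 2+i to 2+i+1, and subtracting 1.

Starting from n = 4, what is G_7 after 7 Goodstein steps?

173

(0) 4|_2 = 2^2 ↦ 3^3|_3 = 27 ⇒ 26
(1) 26|_3 = 2·3^2 + 2·3 + 2 ↦ 2·4^2 + 2·4 + 2|_4 = 42 ⇒ 41
(2) 41|_4 = 2·4^2 + 2·4 + 1 ↦ 2·5^2 + 2·5 + 1|_5 = 61 ⇒ 60
(3) 60|_5 = 2·5^2 + 2·5 ↦ 2·6^2 + 2·6|_6 = 84 ⇒ 83
(4) 83|_6 = 2·6^2 + 6 + 5 ↦ 2·7^2 + 7 + 5|_7 = 110 ⇒ 109
(5) 109|_7 = 2·7^2 + 7 + 4 ↦ 2·8^2 + 8 + 4|_8 = 140 ⇒ 139
(6) 139|_8 = 2·8^2 + 8 + 3 ↦ 2·9^2 + 9 + 3|_9 = 174 ⇒ 173
(7) 173|_9 = 2·9^2 + 9 + 2 ↦ 2·10^2 + 10 + 2|_10 = 212 ⇒ 211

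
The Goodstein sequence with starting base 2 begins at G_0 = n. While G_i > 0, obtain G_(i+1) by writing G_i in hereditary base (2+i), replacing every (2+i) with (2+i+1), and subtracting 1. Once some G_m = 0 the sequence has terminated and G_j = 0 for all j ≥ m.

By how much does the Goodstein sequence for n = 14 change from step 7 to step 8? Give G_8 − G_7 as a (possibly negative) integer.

96513439003

step 0: 14 = 2^(2 + 1) + 2^2 + 2; sub 3 for 2: 3^(3 + 1) + 3^3 + 3; = 111; G_1 = 111−1 = 110
step 1: 110 = 3^(3 + 1) + 3^3 + 2; sub 4 for 3: 4^(4 + 1) + 4^4 + 2; = 1282; G_2 = 1282−1 = 1281
step 2: 1281 = 4^(4 + 1) + 4^4 + 1; sub 5 for 4: 5^(5 + 1) + 5^5 + 1; = 18751; G_3 = 18751−1 = 18750
step 3: 18750 = 5^(5 + 1) + 5^5; sub 6 for 5: 6^(6 + 1) + 6^6; = 326592; G_4 = 326592−1 = 326591
step 4: 326591 = 6^(6 + 1) + 5·6^5 + 5·6^4 + 5·6^3 + 5·6^2 + 5·6 + 5; sub 7 for 6: 7^(7 + 1) + 5·7^5 + 5·7^4 + 5·7^3 + 5·7^2 + 5·7 + 5; = 5862841; G_5 = 5862841−1 = 5862840
step 5: 5862840 = 7^(7 + 1) + 5·7^5 + 5·7^4 + 5·7^3 + 5·7^2 + 5·7 + 4; sub 8 for 7: 8^(8 + 1) + 5·8^5 + 5·8^4 + 5·8^3 + 5·8^2 + 5·8 + 4; = 134404972; G_6 = 134404972−1 = 134404971
step 6: 134404971 = 8^(8 + 1) + 5·8^5 + 5·8^4 + 5·8^3 + 5·8^2 + 5·8 + 3; sub 9 for 8: 9^(9 + 1) + 5·9^5 + 5·9^4 + 5·9^3 + 5·9^2 + 5·9 + 3; = 3487116549; G_7 = 3487116549−1 = 3487116548
step 7: 3487116548 = 9^(9 + 1) + 5·9^5 + 5·9^4 + 5·9^3 + 5·9^2 + 5·9 + 2; sub 10 for 9: 10^(10 + 1) + 5·10^5 + 5·10^4 + 5·10^3 + 5·10^2 + 5·10 + 2; = 100000555552; G_8 = 100000555552−1 = 100000555551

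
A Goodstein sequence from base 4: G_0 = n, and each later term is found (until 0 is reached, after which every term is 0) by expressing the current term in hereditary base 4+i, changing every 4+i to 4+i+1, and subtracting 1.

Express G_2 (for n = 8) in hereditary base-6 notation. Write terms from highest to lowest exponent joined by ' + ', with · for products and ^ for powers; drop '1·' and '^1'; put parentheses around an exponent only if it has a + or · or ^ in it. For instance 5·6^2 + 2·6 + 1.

8 —HB4→ 2·4 —bump→ 2·5 = 10 —(−1)→ 9
9 —HB5→ 5 + 4 —bump→ 6 + 4 = 10 —(−1)→ 9

6 + 3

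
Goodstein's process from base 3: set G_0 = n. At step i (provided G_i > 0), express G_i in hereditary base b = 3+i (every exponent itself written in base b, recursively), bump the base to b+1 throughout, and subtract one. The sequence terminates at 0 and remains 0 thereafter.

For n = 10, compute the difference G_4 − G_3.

3

base 3: 10 = 3^2 + 1; at 4: 4^2 + 1 = 17; next = 16
base 4: 16 = 4^2; at 5: 5^2 = 25; next = 24
base 5: 24 = 4·5 + 4; at 6: 4·6 + 4 = 28; next = 27
base 6: 27 = 4·6 + 3; at 7: 4·7 + 3 = 31; next = 30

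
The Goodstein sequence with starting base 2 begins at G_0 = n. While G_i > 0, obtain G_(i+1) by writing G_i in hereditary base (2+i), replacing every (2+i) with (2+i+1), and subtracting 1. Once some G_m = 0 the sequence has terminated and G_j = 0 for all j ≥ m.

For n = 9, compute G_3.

base 2: 9 = 2^(2 + 1) + 1; at 3: 3^(3 + 1) + 1 = 82; next = 81
base 3: 81 = 3^(3 + 1); at 4: 4^(4 + 1) = 1024; next = 1023
base 4: 1023 = 3·4^4 + 3·4^3 + 3·4^2 + 3·4 + 3; at 5: 3·5^5 + 3·5^3 + 3·5^2 + 3·5 + 3 = 9843; next = 9842

9842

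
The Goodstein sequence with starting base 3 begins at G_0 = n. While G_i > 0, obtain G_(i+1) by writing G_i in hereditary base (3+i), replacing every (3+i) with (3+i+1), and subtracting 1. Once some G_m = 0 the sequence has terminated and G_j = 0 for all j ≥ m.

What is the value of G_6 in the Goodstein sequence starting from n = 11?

base 3: 11 = 3^2 + 2; at 4: 4^2 + 2 = 18; next = 17
base 4: 17 = 4^2 + 1; at 5: 5^2 + 1 = 26; next = 25
base 5: 25 = 5^2; at 6: 6^2 = 36; next = 35
base 6: 35 = 5·6 + 5; at 7: 5·7 + 5 = 40; next = 39
base 7: 39 = 5·7 + 4; at 8: 5·8 + 4 = 44; next = 43
base 8: 43 = 5·8 + 3; at 9: 5·9 + 3 = 48; next = 47
base 9: 47 = 5·9 + 2; at 10: 5·10 + 2 = 52; next = 51

47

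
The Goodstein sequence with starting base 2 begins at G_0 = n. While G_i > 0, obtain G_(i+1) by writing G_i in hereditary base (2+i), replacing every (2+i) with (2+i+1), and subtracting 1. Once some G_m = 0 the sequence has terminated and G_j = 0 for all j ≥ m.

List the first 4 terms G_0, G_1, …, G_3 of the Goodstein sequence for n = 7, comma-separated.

step 0: 7 = 2^2 + 2 + 1; sub 3 for 2: 3^3 + 3 + 1; = 31; G_1 = 31−1 = 30
step 1: 30 = 3^3 + 3; sub 4 for 3: 4^4 + 4; = 260; G_2 = 260−1 = 259
step 2: 259 = 4^4 + 3; sub 5 for 4: 5^5 + 3; = 3128; G_3 = 3128−1 = 3127

7, 30, 259, 3127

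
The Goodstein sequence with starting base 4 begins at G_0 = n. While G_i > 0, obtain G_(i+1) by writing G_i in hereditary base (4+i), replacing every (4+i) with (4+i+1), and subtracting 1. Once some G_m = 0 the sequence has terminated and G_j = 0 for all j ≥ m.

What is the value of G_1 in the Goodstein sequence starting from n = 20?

20 —HB4→ 4^2 + 4 —bump→ 5^2 + 5 = 30 —(−1)→ 29
29 —HB5→ 5^2 + 4 —bump→ 6^2 + 4 = 40 —(−1)→ 39

29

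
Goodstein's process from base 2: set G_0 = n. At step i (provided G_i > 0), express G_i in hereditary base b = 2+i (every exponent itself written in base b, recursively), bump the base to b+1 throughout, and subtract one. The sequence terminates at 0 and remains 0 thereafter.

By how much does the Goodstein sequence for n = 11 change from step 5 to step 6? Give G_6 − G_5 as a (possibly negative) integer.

step 0: 11 = 2^(2 + 1) + 2 + 1; sub 3 for 2: 3^(3 + 1) + 3 + 1; = 85; G_1 = 85−1 = 84
step 1: 84 = 3^(3 + 1) + 3; sub 4 for 3: 4^(4 + 1) + 4; = 1028; G_2 = 1028−1 = 1027
step 2: 1027 = 4^(4 + 1) + 3; sub 5 for 4: 5^(5 + 1) + 3; = 15628; G_3 = 15628−1 = 15627
step 3: 15627 = 5^(5 + 1) + 2; sub 6 for 5: 6^(6 + 1) + 2; = 279938; G_4 = 279938−1 = 279937
step 4: 279937 = 6^(6 + 1) + 1; sub 7 for 6: 7^(7 + 1) + 1; = 5764802; G_5 = 5764802−1 = 5764801
step 5: 5764801 = 7^(7 + 1); sub 8 for 7: 8^(8 + 1); = 134217728; G_6 = 134217728−1 = 134217727

128452926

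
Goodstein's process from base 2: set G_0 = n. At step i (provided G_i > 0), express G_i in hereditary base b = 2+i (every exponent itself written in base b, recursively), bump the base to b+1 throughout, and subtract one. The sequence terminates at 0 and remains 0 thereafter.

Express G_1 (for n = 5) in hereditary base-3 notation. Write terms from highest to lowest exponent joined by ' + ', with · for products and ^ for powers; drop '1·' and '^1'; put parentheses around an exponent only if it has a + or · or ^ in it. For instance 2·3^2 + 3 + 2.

base 2: 5 = 2^2 + 1; at 3: 3^3 + 1 = 28; next = 27
base 3: 27 = 3^3; at 4: 4^4 = 256; next = 255

3^3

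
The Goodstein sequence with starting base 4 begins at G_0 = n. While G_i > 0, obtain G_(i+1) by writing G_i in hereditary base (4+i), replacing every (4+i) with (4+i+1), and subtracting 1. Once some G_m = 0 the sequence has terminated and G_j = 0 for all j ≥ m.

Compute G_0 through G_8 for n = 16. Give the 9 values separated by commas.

16, 24, 27, 30, 33, 36, 39, 41, 43

step 0: 16 = 4^2; sub 5 for 4: 5^2; = 25; G_1 = 25−1 = 24
step 1: 24 = 4·5 + 4; sub 6 for 5: 4·6 + 4; = 28; G_2 = 28−1 = 27
step 2: 27 = 4·6 + 3; sub 7 for 6: 4·7 + 3; = 31; G_3 = 31−1 = 30
step 3: 30 = 4·7 + 2; sub 8 for 7: 4·8 + 2; = 34; G_4 = 34−1 = 33
step 4: 33 = 4·8 + 1; sub 9 for 8: 4·9 + 1; = 37; G_5 = 37−1 = 36
step 5: 36 = 4·9; sub 10 for 9: 4·10; = 40; G_6 = 40−1 = 39
step 6: 39 = 3·10 + 9; sub 11 for 10: 3·11 + 9; = 42; G_7 = 42−1 = 41
step 7: 41 = 3·11 + 8; sub 12 for 11: 3·12 + 8; = 44; G_8 = 44−1 = 43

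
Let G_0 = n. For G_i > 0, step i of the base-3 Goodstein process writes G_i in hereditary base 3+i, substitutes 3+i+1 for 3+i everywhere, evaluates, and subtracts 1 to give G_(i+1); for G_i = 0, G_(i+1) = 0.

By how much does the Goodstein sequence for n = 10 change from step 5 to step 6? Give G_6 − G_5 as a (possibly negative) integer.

G_0 = 10. HB_3(10) = 3^2 + 1. Bump = 17. G_1 = 16.
G_1 = 16. HB_4(16) = 4^2. Bump = 25. G_2 = 24.
G_2 = 24. HB_5(24) = 4·5 + 4. Bump = 28. G_3 = 27.
G_3 = 27. HB_6(27) = 4·6 + 3. Bump = 31. G_4 = 30.
G_4 = 30. HB_7(30) = 4·7 + 2. Bump = 34. G_5 = 33.
G_5 = 33. HB_8(33) = 4·8 + 1. Bump = 37. G_6 = 36.

3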